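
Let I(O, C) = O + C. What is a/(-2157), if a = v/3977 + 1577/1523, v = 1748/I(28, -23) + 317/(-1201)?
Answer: -40856625694/78454643114235 ≈ -0.00052077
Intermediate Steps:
I(O, C) = C + O
v = 2097763/6005 (v = 1748/(-23 + 28) + 317/(-1201) = 1748/5 + 317*(-1/1201) = 1748*(1/5) - 317/1201 = 1748/5 - 317/1201 = 2097763/6005 ≈ 349.34)
a = 40856625694/36372110855 (a = (2097763/6005)/3977 + 1577/1523 = (2097763/6005)*(1/3977) + 1577*(1/1523) = 2097763/23881885 + 1577/1523 = 40856625694/36372110855 ≈ 1.1233)
a/(-2157) = (40856625694/36372110855)/(-2157) = (40856625694/36372110855)*(-1/2157) = -40856625694/78454643114235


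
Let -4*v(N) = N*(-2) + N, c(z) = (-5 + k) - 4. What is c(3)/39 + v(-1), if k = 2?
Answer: -67/156 ≈ -0.42949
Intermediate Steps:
c(z) = -7 (c(z) = (-5 + 2) - 4 = -3 - 4 = -7)
v(N) = N/4 (v(N) = -(N*(-2) + N)/4 = -(-2*N + N)/4 = -(-1)*N/4 = N/4)
c(3)/39 + v(-1) = -7/39 + (1/4)*(-1) = (1/39)*(-7) - 1/4 = -7/39 - 1/4 = -67/156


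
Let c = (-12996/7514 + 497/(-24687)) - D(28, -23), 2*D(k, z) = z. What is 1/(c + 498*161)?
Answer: 14269086/1144205905127 ≈ 1.2471e-5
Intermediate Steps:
D(k, z) = z/2
c = 139127819/14269086 (c = (-12996/7514 + 497/(-24687)) - (-23)/2 = (-12996*1/7514 + 497*(-1/24687)) - 1*(-23/2) = (-6498/3757 - 497/24687) + 23/2 = -12483335/7134543 + 23/2 = 139127819/14269086 ≈ 9.7503)
1/(c + 498*161) = 1/(139127819/14269086 + 498*161) = 1/(139127819/14269086 + 80178) = 1/(1144205905127/14269086) = 14269086/1144205905127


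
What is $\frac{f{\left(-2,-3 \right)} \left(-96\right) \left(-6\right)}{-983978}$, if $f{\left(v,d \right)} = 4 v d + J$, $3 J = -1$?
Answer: $- \frac{6816}{491989} \approx -0.013854$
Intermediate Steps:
$J = - \frac{1}{3}$ ($J = \frac{1}{3} \left(-1\right) = - \frac{1}{3} \approx -0.33333$)
$f{\left(v,d \right)} = - \frac{1}{3} + 4 d v$ ($f{\left(v,d \right)} = 4 v d - \frac{1}{3} = 4 d v - \frac{1}{3} = - \frac{1}{3} + 4 d v$)
$\frac{f{\left(-2,-3 \right)} \left(-96\right) \left(-6\right)}{-983978} = \frac{\left(- \frac{1}{3} + 4 \left(-3\right) \left(-2\right)\right) \left(-96\right) \left(-6\right)}{-983978} = \left(- \frac{1}{3} + 24\right) \left(-96\right) \left(-6\right) \left(- \frac{1}{983978}\right) = \frac{71}{3} \left(-96\right) \left(-6\right) \left(- \frac{1}{983978}\right) = \left(-2272\right) \left(-6\right) \left(- \frac{1}{983978}\right) = 13632 \left(- \frac{1}{983978}\right) = - \frac{6816}{491989}$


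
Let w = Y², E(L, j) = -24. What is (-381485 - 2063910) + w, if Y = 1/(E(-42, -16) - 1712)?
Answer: -7369677129919/3013696 ≈ -2.4454e+6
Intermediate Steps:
Y = -1/1736 (Y = 1/(-24 - 1712) = 1/(-1736) = -1/1736 ≈ -0.00057604)
w = 1/3013696 (w = (-1/1736)² = 1/3013696 ≈ 3.3182e-7)
(-381485 - 2063910) + w = (-381485 - 2063910) + 1/3013696 = -2445395 + 1/3013696 = -7369677129919/3013696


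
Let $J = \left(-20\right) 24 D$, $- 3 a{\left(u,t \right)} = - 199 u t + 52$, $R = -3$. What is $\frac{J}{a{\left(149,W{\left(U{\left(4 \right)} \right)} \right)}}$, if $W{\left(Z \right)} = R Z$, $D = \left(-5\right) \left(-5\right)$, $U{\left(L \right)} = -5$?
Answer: $- \frac{36000}{444713} \approx -0.080951$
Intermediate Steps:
$D = 25$
$W{\left(Z \right)} = - 3 Z$
$a{\left(u,t \right)} = - \frac{52}{3} + \frac{199 t u}{3}$ ($a{\left(u,t \right)} = - \frac{- 199 u t + 52}{3} = - \frac{- 199 t u + 52}{3} = - \frac{52 - 199 t u}{3} = - \frac{52}{3} + \frac{199 t u}{3}$)
$J = -12000$ ($J = \left(-20\right) 24 \cdot 25 = \left(-480\right) 25 = -12000$)
$\frac{J}{a{\left(149,W{\left(U{\left(4 \right)} \right)} \right)}} = - \frac{12000}{- \frac{52}{3} + \frac{199}{3} \left(\left(-3\right) \left(-5\right)\right) 149} = - \frac{12000}{- \frac{52}{3} + \frac{199}{3} \cdot 15 \cdot 149} = - \frac{12000}{- \frac{52}{3} + 148255} = - \frac{12000}{\frac{444713}{3}} = \left(-12000\right) \frac{3}{444713} = - \frac{36000}{444713}$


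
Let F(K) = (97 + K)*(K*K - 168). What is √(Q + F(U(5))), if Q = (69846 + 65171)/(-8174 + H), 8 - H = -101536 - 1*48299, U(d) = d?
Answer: I*√3613869530733/15741 ≈ 120.77*I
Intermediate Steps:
H = 149843 (H = 8 - (-101536 - 1*48299) = 8 - (-101536 - 48299) = 8 - 1*(-149835) = 8 + 149835 = 149843)
F(K) = (-168 + K²)*(97 + K) (F(K) = (97 + K)*(K² - 168) = (97 + K)*(-168 + K²) = (-168 + K²)*(97 + K))
Q = 135017/141669 (Q = (69846 + 65171)/(-8174 + 149843) = 135017/141669 ≈ 0.95305)
√(Q + F(U(5))) = √(135017/141669 + (-16296 + 5³ - 168*5 + 97*5²)) = √(135017/141669 + (-16296 + 125 - 840 + 97*25)) = √(135017/141669 + (-16296 + 125 - 840 + 2425)) = √(135017/141669 - 14586) = √(-2066249017/141669) = I*√3613869530733/15741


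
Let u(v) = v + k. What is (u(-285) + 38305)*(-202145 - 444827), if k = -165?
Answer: -24491125060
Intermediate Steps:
u(v) = -165 + v (u(v) = v - 165 = -165 + v)
(u(-285) + 38305)*(-202145 - 444827) = ((-165 - 285) + 38305)*(-202145 - 444827) = (-450 + 38305)*(-646972) = 37855*(-646972) = -24491125060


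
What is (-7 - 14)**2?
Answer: 441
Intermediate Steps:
(-7 - 14)**2 = (-21)**2 = 441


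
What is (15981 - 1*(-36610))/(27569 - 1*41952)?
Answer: -52591/14383 ≈ -3.6565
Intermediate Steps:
(15981 - 1*(-36610))/(27569 - 1*41952) = (15981 + 36610)/(27569 - 41952) = 52591/(-14383) = 52591*(-1/14383) = -52591/14383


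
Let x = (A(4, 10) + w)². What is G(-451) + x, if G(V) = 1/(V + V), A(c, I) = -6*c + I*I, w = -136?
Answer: 3247199/902 ≈ 3600.0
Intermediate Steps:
A(c, I) = I² - 6*c (A(c, I) = -6*c + I² = I² - 6*c)
G(V) = 1/(2*V)
x = 3600 (x = ((10² - 6*4) - 136)² = ((100 - 24) - 136)² = (76 - 136)² = (-60)² = 3600)
G(-451) + x = (½)/(-451) + 3600 = (½)*(-1/451) + 3600 = -1/902 + 3600 = 3247199/902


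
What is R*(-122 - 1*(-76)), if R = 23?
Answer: -1058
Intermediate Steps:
R*(-122 - 1*(-76)) = 23*(-122 - 1*(-76)) = 23*(-122 + 76) = 23*(-46) = -1058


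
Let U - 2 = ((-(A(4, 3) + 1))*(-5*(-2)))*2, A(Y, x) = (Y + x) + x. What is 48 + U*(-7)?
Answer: 1574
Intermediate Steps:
A(Y, x) = Y + 2*x
U = -218 (U = 2 + ((-((4 + 2*3) + 1))*(-5*(-2)))*2 = 2 + (-((4 + 6) + 1)*10)*2 = 2 + (-(10 + 1)*10)*2 = 2 + (-1*11*10)*2 = 2 - 11*10*2 = 2 - 110*2 = 2 - 220 = -218)
48 + U*(-7) = 48 - 218*(-7) = 48 + 1526 = 1574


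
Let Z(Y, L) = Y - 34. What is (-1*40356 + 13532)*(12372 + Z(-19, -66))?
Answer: -330444856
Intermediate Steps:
Z(Y, L) = -34 + Y
(-1*40356 + 13532)*(12372 + Z(-19, -66)) = (-1*40356 + 13532)*(12372 + (-34 - 19)) = (-40356 + 13532)*(12372 - 53) = -26824*12319 = -330444856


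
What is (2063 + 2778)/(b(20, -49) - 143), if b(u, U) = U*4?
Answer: -4841/339 ≈ -14.280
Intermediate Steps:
b(u, U) = 4*U
(2063 + 2778)/(b(20, -49) - 143) = (2063 + 2778)/(4*(-49) - 143) = 4841/(-196 - 143) = 4841/(-339) = 4841*(-1/339) = -4841/339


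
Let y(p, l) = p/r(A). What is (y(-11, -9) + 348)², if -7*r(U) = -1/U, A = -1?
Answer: 180625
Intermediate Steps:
r(U) = 1/(7*U) (r(U) = -(-1)/(7*U) = 1/(7*U))
y(p, l) = -7*p (y(p, l) = p/(((⅐)/(-1))) = p/(((⅐)*(-1))) = p/(-⅐) = p*(-7) = -7*p)
(y(-11, -9) + 348)² = (-7*(-11) + 348)² = (77 + 348)² = 425² = 180625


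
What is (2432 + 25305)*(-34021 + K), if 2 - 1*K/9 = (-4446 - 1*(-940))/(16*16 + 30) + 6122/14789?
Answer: -1988327273314754/2114827 ≈ -9.4018e+8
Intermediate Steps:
K = 263513925/2114827 (K = 18 - 9*((-4446 - 1*(-940))/(16*16 + 30) + 6122/14789) = 18 - 9*((-4446 + 940)/(256 + 30) + 6122*(1/14789)) = 18 - 9*(-3506/286 + 6122/14789) = 18 - 9*(-3506*1/286 + 6122/14789) = 18 - 9*(-1753/143 + 6122/14789) = 18 - 9*(-25049671/2114827) = 18 + 225447039/2114827 = 263513925/2114827 ≈ 124.60)
(2432 + 25305)*(-34021 + K) = (2432 + 25305)*(-34021 + 263513925/2114827) = 27737*(-71685015442/2114827) = -1988327273314754/2114827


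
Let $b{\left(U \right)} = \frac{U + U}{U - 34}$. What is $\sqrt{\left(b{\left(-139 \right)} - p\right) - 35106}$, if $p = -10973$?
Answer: $\frac{3 i \sqrt{80247607}}{173} \approx 155.34 i$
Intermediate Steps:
$b{\left(U \right)} = \frac{2 U}{-34 + U}$
$\sqrt{\left(b{\left(-139 \right)} - p\right) - 35106} = \sqrt{\left(2 \left(-139\right) \frac{1}{-34 - 139} - -10973\right) - 35106} = \sqrt{\left(2 \left(-139\right) \frac{1}{-173} + 10973\right) - 35106} = \sqrt{\left(2 \left(-139\right) \left(- \frac{1}{173}\right) + 10973\right) - 35106} = \sqrt{\left(\frac{278}{173} + 10973\right) - 35106} = \sqrt{\frac{1898607}{173} - 35106} = \sqrt{- \frac{4174731}{173}} = \frac{3 i \sqrt{80247607}}{173}$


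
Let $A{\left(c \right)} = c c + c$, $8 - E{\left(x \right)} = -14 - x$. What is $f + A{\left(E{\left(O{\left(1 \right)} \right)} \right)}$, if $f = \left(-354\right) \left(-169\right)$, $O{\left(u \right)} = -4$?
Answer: $60168$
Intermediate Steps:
$E{\left(x \right)} = 22 + x$ ($E{\left(x \right)} = 8 - \left(-14 - x\right) = 8 + \left(14 + x\right) = 22 + x$)
$A{\left(c \right)} = c + c^{2}$ ($A{\left(c \right)} = c^{2} + c = c + c^{2}$)
$f = 59826$
$f + A{\left(E{\left(O{\left(1 \right)} \right)} \right)} = 59826 + \left(22 - 4\right) \left(1 + \left(22 - 4\right)\right) = 59826 + 18 \left(1 + 18\right) = 59826 + 18 \cdot 19 = 59826 + 342 = 60168$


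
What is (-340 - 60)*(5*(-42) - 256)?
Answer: 186400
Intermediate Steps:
(-340 - 60)*(5*(-42) - 256) = -400*(-210 - 256) = -400*(-466) = 186400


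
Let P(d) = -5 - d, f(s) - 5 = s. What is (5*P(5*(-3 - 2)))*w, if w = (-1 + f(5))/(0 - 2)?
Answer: -450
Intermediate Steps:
f(s) = 5 + s
w = -9/2 (w = (-1 + (5 + 5))/(0 - 2) = (-1 + 10)/(-2) = 9*(-½) = -9/2 ≈ -4.5000)
(5*P(5*(-3 - 2)))*w = (5*(-5 - 5*(-3 - 2)))*(-9/2) = (5*(-5 - 5*(-5)))*(-9/2) = (5*(-5 - 1*(-25)))*(-9/2) = (5*(-5 + 25))*(-9/2) = (5*20)*(-9/2) = 100*(-9/2) = -450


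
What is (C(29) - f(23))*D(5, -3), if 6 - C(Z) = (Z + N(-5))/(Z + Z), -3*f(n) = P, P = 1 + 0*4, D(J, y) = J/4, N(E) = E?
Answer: 2575/348 ≈ 7.3994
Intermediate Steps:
D(J, y) = J/4 (D(J, y) = J*(¼) = J/4)
P = 1 (P = 1 + 0 = 1)
f(n) = -⅓ (f(n) = -⅓*1 = -⅓)
C(Z) = 6 - (-5 + Z)/(2*Z) (C(Z) = 6 - (Z - 5)/(Z + Z) = 6 - (-5 + Z)/(2*Z))
(C(29) - f(23))*D(5, -3) = ((½)*(5 + 11*29)/29 - 1*(-⅓))*((¼)*5) = ((½)*(1/29)*(5 + 319) + ⅓)*(5/4) = ((½)*(1/29)*324 + ⅓)*(5/4) = (162/29 + ⅓)*(5/4) = (515/87)*(5/4) = 2575/348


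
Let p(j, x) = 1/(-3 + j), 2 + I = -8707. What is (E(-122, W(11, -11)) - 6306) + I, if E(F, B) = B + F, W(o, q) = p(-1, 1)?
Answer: -60549/4 ≈ -15137.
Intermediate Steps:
I = -8709 (I = -2 - 8707 = -8709)
W(o, q) = -¼ (W(o, q) = 1/(-3 - 1) = 1/(-4) = -¼)
(E(-122, W(11, -11)) - 6306) + I = ((-¼ - 122) - 6306) - 8709 = (-489/4 - 6306) - 8709 = -25713/4 - 8709 = -60549/4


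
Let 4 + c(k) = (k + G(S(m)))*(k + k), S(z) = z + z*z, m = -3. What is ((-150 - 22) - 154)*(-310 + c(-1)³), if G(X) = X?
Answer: 995604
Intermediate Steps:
S(z) = z + z²
c(k) = -4 + 2*k*(6 + k) (c(k) = -4 + (k - 3*(1 - 3))*(k + k) = -4 + (k - 3*(-2))*(2*k) = -4 + (k + 6)*(2*k) = -4 + (6 + k)*(2*k) = -4 + 2*k*(6 + k))
((-150 - 22) - 154)*(-310 + c(-1)³) = ((-150 - 22) - 154)*(-310 + (-4 + 2*(-1)² + 12*(-1))³) = (-172 - 154)*(-310 + (-4 + 2*1 - 12)³) = -326*(-310 + (-4 + 2 - 12)³) = -326*(-310 + (-14)³) = -326*(-310 - 2744) = -326*(-3054) = 995604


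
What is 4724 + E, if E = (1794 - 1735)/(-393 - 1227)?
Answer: 7652821/1620 ≈ 4724.0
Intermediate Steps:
E = -59/1620 (E = 59/(-1620) = 59*(-1/1620) = -59/1620 ≈ -0.036420)
4724 + E = 4724 - 59/1620 = 7652821/1620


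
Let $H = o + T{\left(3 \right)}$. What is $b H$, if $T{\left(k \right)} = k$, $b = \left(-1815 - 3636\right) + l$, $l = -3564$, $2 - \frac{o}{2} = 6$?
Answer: $45075$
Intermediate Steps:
$o = -8$ ($o = 4 - 12 = -8$)
$b = -9015$ ($b = \left(-1815 - 3636\right) - 3564 = -5451 - 3564 = -9015$)
$H = -5$ ($H = -8 + 3 = -5$)
$b H = \left(-9015\right) \left(-5\right) = 45075$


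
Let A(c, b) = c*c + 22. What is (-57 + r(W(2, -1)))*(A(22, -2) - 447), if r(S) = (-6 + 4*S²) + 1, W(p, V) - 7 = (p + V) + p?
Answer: 19942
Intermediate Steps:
W(p, V) = 7 + V + 2*p (W(p, V) = 7 + ((p + V) + p) = 7 + ((V + p) + p) = 7 + (V + 2*p) = 7 + V + 2*p)
r(S) = -5 + 4*S²
A(c, b) = 22 + c² (A(c, b) = c² + 22 = 22 + c²)
(-57 + r(W(2, -1)))*(A(22, -2) - 447) = (-57 + (-5 + 4*(7 - 1 + 2*2)²))*((22 + 22²) - 447) = (-57 + (-5 + 4*(7 - 1 + 4)²))*((22 + 484) - 447) = (-57 + (-5 + 4*10²))*(506 - 447) = (-57 + (-5 + 4*100))*59 = (-57 + (-5 + 400))*59 = (-57 + 395)*59 = 338*59 = 19942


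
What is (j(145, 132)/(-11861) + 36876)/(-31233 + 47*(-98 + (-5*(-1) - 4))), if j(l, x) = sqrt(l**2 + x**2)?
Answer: -9219/8948 + sqrt(38449)/424528912 ≈ -1.0303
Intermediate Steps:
(j(145, 132)/(-11861) + 36876)/(-31233 + 47*(-98 + (-5*(-1) - 4))) = (sqrt(145**2 + 132**2)/(-11861) + 36876)/(-31233 + 47*(-98 + (-5*(-1) - 4))) = (sqrt(21025 + 17424)*(-1/11861) + 36876)/(-31233 + 47*(-98 + (5 - 4))) = (sqrt(38449)*(-1/11861) + 36876)/(-31233 + 47*(-98 + 1)) = (-sqrt(38449)/11861 + 36876)/(-31233 + 47*(-97)) = (36876 - sqrt(38449)/11861)/(-31233 - 4559) = (36876 - sqrt(38449)/11861)/(-35792) = (36876 - sqrt(38449)/11861)*(-1/35792) = -9219/8948 + sqrt(38449)/424528912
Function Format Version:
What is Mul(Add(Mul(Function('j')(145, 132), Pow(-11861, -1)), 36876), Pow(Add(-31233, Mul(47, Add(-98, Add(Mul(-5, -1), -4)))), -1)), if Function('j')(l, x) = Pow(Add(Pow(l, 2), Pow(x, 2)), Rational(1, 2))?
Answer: Add(Rational(-9219, 8948), Mul(Rational(1, 424528912), Pow(38449, Rational(1, 2)))) ≈ -1.0303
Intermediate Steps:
Mul(Add(Mul(Function('j')(145, 132), Pow(-11861, -1)), 36876), Pow(Add(-31233, Mul(47, Add(-98, Add(Mul(-5, -1), -4)))), -1)) = Mul(Add(Mul(Pow(Add(Pow(145, 2), Pow(132, 2)), Rational(1, 2)), Pow(-11861, -1)), 36876), Pow(Add(-31233, Mul(47, Add(-98, Add(Mul(-5, -1), -4)))), -1)) = Mul(Add(Mul(Pow(Add(21025, 17424), Rational(1, 2)), Rational(-1, 11861)), 36876), Pow(Add(-31233, Mul(47, Add(-98, Add(5, -4)))), -1)) = Mul(Add(Mul(Pow(38449, Rational(1, 2)), Rational(-1, 11861)), 36876), Pow(Add(-31233, Mul(47, Add(-98, 1))), -1)) = Mul(Add(Mul(Rational(-1, 11861), Pow(38449, Rational(1, 2))), 36876), Pow(Add(-31233, Mul(47, -97)), -1)) = Mul(Add(36876, Mul(Rational(-1, 11861), Pow(38449, Rational(1, 2)))), Pow(Add(-31233, -4559), -1)) = Mul(Add(36876, Mul(Rational(-1, 11861), Pow(38449, Rational(1, 2)))), Pow(-35792, -1)) = Mul(Add(36876, Mul(Rational(-1, 11861), Pow(38449, Rational(1, 2)))), Rational(-1, 35792)) = Add(Rational(-9219, 8948), Mul(Rational(1, 424528912), Pow(38449, Rational(1, 2))))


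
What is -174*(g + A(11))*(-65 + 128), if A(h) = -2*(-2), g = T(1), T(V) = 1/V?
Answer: -54810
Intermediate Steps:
g = 1 (g = 1/1 = 1)
A(h) = 4
-174*(g + A(11))*(-65 + 128) = -174*(1 + 4)*(-65 + 128) = -870*63 = -174*315 = -54810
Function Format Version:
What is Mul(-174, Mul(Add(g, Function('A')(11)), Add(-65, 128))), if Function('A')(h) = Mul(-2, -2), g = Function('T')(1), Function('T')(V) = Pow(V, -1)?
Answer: -54810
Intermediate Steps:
g = 1 (g = Pow(1, -1) = 1)
Function('A')(h) = 4
Mul(-174, Mul(Add(g, Function('A')(11)), Add(-65, 128))) = Mul(-174, Mul(Add(1, 4), Add(-65, 128))) = Mul(-174, Mul(5, 63)) = Mul(-174, 315) = -54810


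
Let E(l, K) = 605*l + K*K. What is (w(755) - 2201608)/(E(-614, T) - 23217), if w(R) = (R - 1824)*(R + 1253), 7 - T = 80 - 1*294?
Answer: 2174080/172923 ≈ 12.573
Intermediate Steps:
T = 221 (T = 7 - (80 - 1*294) = 7 - (80 - 294) = 7 - 1*(-214) = 7 + 214 = 221)
w(R) = (-1824 + R)*(1253 + R)
E(l, K) = K² + 605*l (E(l, K) = 605*l + K² = K² + 605*l)
(w(755) - 2201608)/(E(-614, T) - 23217) = ((-2285472 + 755² - 571*755) - 2201608)/((221² + 605*(-614)) - 23217) = ((-2285472 + 570025 - 431105) - 2201608)/((48841 - 371470) - 23217) = (-2146552 - 2201608)/(-322629 - 23217) = -4348160/(-345846) = -4348160*(-1/345846) = 2174080/172923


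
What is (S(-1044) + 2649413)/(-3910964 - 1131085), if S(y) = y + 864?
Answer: -2649233/5042049 ≈ -0.52543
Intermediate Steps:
S(y) = 864 + y
(S(-1044) + 2649413)/(-3910964 - 1131085) = ((864 - 1044) + 2649413)/(-3910964 - 1131085) = (-180 + 2649413)/(-5042049) = 2649233*(-1/5042049) = -2649233/5042049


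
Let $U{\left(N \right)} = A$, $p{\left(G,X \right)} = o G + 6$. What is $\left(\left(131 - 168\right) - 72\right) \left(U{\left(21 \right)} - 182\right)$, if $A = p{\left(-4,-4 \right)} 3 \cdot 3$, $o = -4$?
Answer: $-1744$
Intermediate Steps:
$p{\left(G,X \right)} = 6 - 4 G$ ($p{\left(G,X \right)} = - 4 G + 6 = 6 - 4 G$)
$A = 198$ ($A = \left(6 - -16\right) 3 \cdot 3 = \left(6 + 16\right) 3 \cdot 3 = 22 \cdot 3 \cdot 3 = 66 \cdot 3 = 198$)
$U{\left(N \right)} = 198$
$\left(\left(131 - 168\right) - 72\right) \left(U{\left(21 \right)} - 182\right) = \left(\left(131 - 168\right) - 72\right) \left(198 - 182\right) = \left(-37 - 72\right) 16 = \left(-109\right) 16 = -1744$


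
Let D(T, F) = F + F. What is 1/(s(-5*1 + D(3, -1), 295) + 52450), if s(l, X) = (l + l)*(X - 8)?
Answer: 1/48432 ≈ 2.0648e-5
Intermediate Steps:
D(T, F) = 2*F
s(l, X) = 2*l*(-8 + X) (s(l, X) = (2*l)*(-8 + X) = 2*l*(-8 + X))
1/(s(-5*1 + D(3, -1), 295) + 52450) = 1/(2*(-5*1 + 2*(-1))*(-8 + 295) + 52450) = 1/(2*(-5 - 2)*287 + 52450) = 1/(2*(-7)*287 + 52450) = 1/(-4018 + 52450) = 1/48432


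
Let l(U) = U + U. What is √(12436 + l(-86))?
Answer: 2*√3066 ≈ 110.74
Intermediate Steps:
l(U) = 2*U
√(12436 + l(-86)) = √(12436 + 2*(-86)) = √(12436 - 172) = √12264 = 2*√3066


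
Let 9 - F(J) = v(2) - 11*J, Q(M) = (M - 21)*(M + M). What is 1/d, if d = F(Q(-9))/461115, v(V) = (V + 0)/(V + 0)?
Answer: 461115/5948 ≈ 77.524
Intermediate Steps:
Q(M) = 2*M*(-21 + M) (Q(M) = (-21 + M)*(2*M) = 2*M*(-21 + M))
v(V) = 1 (v(V) = V/V = 1)
F(J) = 8 + 11*J (F(J) = 9 - (1 - 11*J) = 9 + (-1 + 11*J) = 8 + 11*J)
d = 5948/461115 (d = (8 + 11*(2*(-9)*(-21 - 9)))/461115 = (8 + 11*(2*(-9)*(-30)))*(1/461115) = (8 + 11*540)*(1/461115) = (8 + 5940)*(1/461115) = 5948*(1/461115) = 5948/461115 ≈ 0.012899)
1/d = 1/(5948/461115) = 461115/5948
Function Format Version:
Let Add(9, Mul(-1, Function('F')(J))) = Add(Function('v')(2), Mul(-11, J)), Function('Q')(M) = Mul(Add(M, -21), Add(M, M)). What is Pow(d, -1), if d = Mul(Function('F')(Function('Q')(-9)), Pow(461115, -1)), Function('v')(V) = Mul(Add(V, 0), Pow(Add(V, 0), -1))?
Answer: Rational(461115, 5948) ≈ 77.524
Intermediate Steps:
Function('Q')(M) = Mul(2, M, Add(-21, M)) (Function('Q')(M) = Mul(Add(-21, M), Mul(2, M)) = Mul(2, M, Add(-21, M)))
Function('v')(V) = 1 (Function('v')(V) = Mul(V, Pow(V, -1)) = 1)
Function('F')(J) = Add(8, Mul(11, J)) (Function('F')(J) = Add(9, Mul(-1, Add(1, Mul(-11, J)))) = Add(9, Add(-1, Mul(11, J))) = Add(8, Mul(11, J)))
d = Rational(5948, 461115) (d = Mul(Add(8, Mul(11, Mul(2, -9, Add(-21, -9)))), Pow(461115, -1)) = Mul(Add(8, Mul(11, Mul(2, -9, -30))), Rational(1, 461115)) = Mul(Add(8, Mul(11, 540)), Rational(1, 461115)) = Mul(Add(8, 5940), Rational(1, 461115)) = Mul(5948, Rational(1, 461115)) = Rational(5948, 461115) ≈ 0.012899)
Pow(d, -1) = Pow(Rational(5948, 461115), -1) = Rational(461115, 5948)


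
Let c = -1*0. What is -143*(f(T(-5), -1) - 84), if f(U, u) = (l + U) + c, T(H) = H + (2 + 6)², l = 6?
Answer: 2717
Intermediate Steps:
T(H) = 64 + H (T(H) = H + 8² = H + 64 = 64 + H)
c = 0
f(U, u) = 6 + U (f(U, u) = (6 + U) + 0 = 6 + U)
-143*(f(T(-5), -1) - 84) = -143*((6 + (64 - 5)) - 84) = -143*((6 + 59) - 84) = -143*(65 - 84) = -143*(-19) = 2717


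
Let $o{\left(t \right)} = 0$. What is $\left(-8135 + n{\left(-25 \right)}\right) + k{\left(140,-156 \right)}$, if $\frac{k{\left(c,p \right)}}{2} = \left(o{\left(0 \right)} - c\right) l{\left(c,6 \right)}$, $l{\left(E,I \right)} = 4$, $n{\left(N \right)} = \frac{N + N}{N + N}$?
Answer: $-9254$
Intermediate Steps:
$n{\left(N \right)} = 1$ ($n{\left(N \right)} = \frac{2 N}{2 N} = 2 N \frac{1}{2 N} = 1$)
$k{\left(c,p \right)} = - 8 c$ ($k{\left(c,p \right)} = 2 \left(0 - c\right) 4 = 2 - c 4 = 2 \left(- 4 c\right) = - 8 c$)
$\left(-8135 + n{\left(-25 \right)}\right) + k{\left(140,-156 \right)} = \left(-8135 + 1\right) - 1120 = -8134 - 1120 = -9254$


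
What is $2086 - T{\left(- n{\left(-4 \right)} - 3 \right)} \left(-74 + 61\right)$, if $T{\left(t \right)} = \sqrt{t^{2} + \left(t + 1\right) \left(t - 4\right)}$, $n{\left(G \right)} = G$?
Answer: $2086 + 13 i \sqrt{5} \approx 2086.0 + 29.069 i$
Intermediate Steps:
$T{\left(t \right)} = \sqrt{t^{2} + \left(1 + t\right) \left(-4 + t\right)}$
$2086 - T{\left(- n{\left(-4 \right)} - 3 \right)} \left(-74 + 61\right) = 2086 - \sqrt{-4 - 3 \left(\left(-1\right) \left(-4\right) - 3\right) + 2 \left(\left(-1\right) \left(-4\right) - 3\right)^{2}} \left(-74 + 61\right) = 2086 - \sqrt{-4 - 3 \left(4 - 3\right) + 2 \left(4 - 3\right)^{2}} \left(-13\right) = 2086 - \sqrt{-4 - 3 + 2 \cdot 1^{2}} \left(-13\right) = 2086 - \sqrt{-4 - 3 + 2 \cdot 1} \left(-13\right) = 2086 - \sqrt{-4 - 3 + 2} \left(-13\right) = 2086 - \sqrt{-5} \left(-13\right) = 2086 - i \sqrt{5} \left(-13\right) = 2086 - - 13 i \sqrt{5} = 2086 + 13 i \sqrt{5}$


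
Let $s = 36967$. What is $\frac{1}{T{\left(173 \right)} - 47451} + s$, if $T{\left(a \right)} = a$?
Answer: $\frac{1747725825}{47278} \approx 36967.0$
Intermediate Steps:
$\frac{1}{T{\left(173 \right)} - 47451} + s = \frac{1}{173 - 47451} + 36967 = \frac{1}{-47278} + 36967 = - \frac{1}{47278} + 36967 = \frac{1747725825}{47278}$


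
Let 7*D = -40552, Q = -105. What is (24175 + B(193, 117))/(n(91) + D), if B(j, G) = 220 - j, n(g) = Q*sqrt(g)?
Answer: -6870076528/1595304229 + 124519290*sqrt(91)/1595304229 ≈ -3.5619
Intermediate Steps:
D = -40552/7 (D = (1/7)*(-40552) = -40552/7 ≈ -5793.1)
n(g) = -105*sqrt(g)
(24175 + B(193, 117))/(n(91) + D) = (24175 + (220 - 1*193))/(-105*sqrt(91) - 40552/7) = (24175 + (220 - 193))/(-40552/7 - 105*sqrt(91)) = (24175 + 27)/(-40552/7 - 105*sqrt(91)) = 24202/(-40552/7 - 105*sqrt(91))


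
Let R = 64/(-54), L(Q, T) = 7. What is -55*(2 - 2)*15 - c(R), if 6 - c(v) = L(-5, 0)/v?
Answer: -381/32 ≈ -11.906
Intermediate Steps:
R = -32/27 (R = 64*(-1/54) = -32/27 ≈ -1.1852)
c(v) = 6 - 7/v
-55*(2 - 2)*15 - c(R) = -55*(2 - 2)*15 - (6 - 7/(-32/27)) = -55*0*15 - (6 - 7*(-27/32)) = -11*0*15 - (6 + 189/32) = 0*15 - 1*381/32 = 0 - 381/32 = -381/32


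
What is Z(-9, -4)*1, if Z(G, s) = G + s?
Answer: -13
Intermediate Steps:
Z(-9, -4)*1 = (-9 - 4)*1 = -13*1 = -13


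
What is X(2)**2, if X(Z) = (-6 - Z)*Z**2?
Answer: 1024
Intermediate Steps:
X(Z) = Z**2*(-6 - Z)
X(2)**2 = (2**2*(-6 - 1*2))**2 = (4*(-6 - 2))**2 = (4*(-8))**2 = (-32)**2 = 1024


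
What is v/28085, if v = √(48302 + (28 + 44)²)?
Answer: √53486/28085 ≈ 0.0082347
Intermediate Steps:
v = √53486 (v = √(48302 + 72²) = √(48302 + 5184) = √53486 ≈ 231.27)
v/28085 = √53486/28085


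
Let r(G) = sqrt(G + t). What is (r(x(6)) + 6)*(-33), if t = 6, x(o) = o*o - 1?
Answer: -198 - 33*sqrt(41) ≈ -409.30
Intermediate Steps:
x(o) = -1 + o**2 (x(o) = o**2 - 1 = -1 + o**2)
r(G) = sqrt(6 + G) (r(G) = sqrt(G + 6) = sqrt(6 + G))
(r(x(6)) + 6)*(-33) = (sqrt(6 + (-1 + 6**2)) + 6)*(-33) = (sqrt(6 + (-1 + 36)) + 6)*(-33) = (sqrt(6 + 35) + 6)*(-33) = (sqrt(41) + 6)*(-33) = (6 + sqrt(41))*(-33) = -198 - 33*sqrt(41)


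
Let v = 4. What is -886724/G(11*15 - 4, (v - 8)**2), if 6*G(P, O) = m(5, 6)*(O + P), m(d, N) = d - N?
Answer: 1773448/59 ≈ 30058.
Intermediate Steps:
G(P, O) = -O/6 - P/6 (G(P, O) = ((5 - 1*6)*(O + P))/6 = ((5 - 6)*(O + P))/6 = (-(O + P))/6 = (-O - P)/6 = -O/6 - P/6)
-886724/G(11*15 - 4, (v - 8)**2) = -886724/(-(4 - 8)**2/6 - (11*15 - 4)/6) = -886724/(-1/6*(-4)**2 - (165 - 4)/6) = -886724/(-1/6*16 - 1/6*161) = -886724/(-8/3 - 161/6) = -886724/(-59/2) = -886724*(-2/59) = 1773448/59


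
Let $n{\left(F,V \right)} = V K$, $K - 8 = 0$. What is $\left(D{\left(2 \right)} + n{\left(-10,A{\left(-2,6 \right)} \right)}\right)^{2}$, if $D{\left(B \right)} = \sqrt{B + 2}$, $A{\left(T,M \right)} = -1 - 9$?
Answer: $6084$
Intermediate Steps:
$K = 8$ ($K = 8 + 0 = 8$)
$A{\left(T,M \right)} = -10$ ($A{\left(T,M \right)} = -1 - 9 = -10$)
$n{\left(F,V \right)} = 8 V$ ($n{\left(F,V \right)} = V 8 = 8 V$)
$D{\left(B \right)} = \sqrt{2 + B}$
$\left(D{\left(2 \right)} + n{\left(-10,A{\left(-2,6 \right)} \right)}\right)^{2} = \left(\sqrt{2 + 2} + 8 \left(-10\right)\right)^{2} = \left(\sqrt{4} - 80\right)^{2} = \left(2 - 80\right)^{2} = \left(-78\right)^{2} = 6084$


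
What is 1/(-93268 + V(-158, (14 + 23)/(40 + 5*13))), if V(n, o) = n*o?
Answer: -105/9798986 ≈ -1.0715e-5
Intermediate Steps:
1/(-93268 + V(-158, (14 + 23)/(40 + 5*13))) = 1/(-93268 - 158*(14 + 23)/(40 + 5*13)) = 1/(-93268 - 5846/(40 + 65)) = 1/(-93268 - 5846/105) = 1/(-9798986/105) = -105/9798986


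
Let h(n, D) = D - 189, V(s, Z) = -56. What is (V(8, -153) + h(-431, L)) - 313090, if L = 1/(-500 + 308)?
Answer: -60160321/192 ≈ -3.1334e+5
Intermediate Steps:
L = -1/192 (L = 1/(-192) = -1/192 ≈ -0.0052083)
h(n, D) = -189 + D
(V(8, -153) + h(-431, L)) - 313090 = (-56 + (-189 - 1/192)) - 313090 = (-56 - 36289/192) - 313090 = -47041/192 - 313090 = -60160321/192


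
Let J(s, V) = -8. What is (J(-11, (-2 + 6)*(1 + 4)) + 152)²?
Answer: 20736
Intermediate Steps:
(J(-11, (-2 + 6)*(1 + 4)) + 152)² = (-8 + 152)² = 144² = 20736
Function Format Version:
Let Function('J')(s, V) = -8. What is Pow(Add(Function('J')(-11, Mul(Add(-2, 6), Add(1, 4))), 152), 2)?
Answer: 20736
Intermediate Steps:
Pow(Add(Function('J')(-11, Mul(Add(-2, 6), Add(1, 4))), 152), 2) = Pow(Add(-8, 152), 2) = Pow(144, 2) = 20736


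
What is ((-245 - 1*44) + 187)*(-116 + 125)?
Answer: -918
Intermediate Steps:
((-245 - 1*44) + 187)*(-116 + 125) = ((-245 - 44) + 187)*9 = (-289 + 187)*9 = -102*9 = -918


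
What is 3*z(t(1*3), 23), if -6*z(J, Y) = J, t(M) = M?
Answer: -3/2 ≈ -1.5000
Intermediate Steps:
z(J, Y) = -J/6
3*z(t(1*3), 23) = 3*(-3/6) = 3*(-⅙*3) = 3*(-½) = -3/2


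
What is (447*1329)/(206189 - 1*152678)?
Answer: 198021/17837 ≈ 11.102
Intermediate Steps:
(447*1329)/(206189 - 1*152678) = 594063/(206189 - 152678) = 594063/53511 = 594063*(1/53511) = 198021/17837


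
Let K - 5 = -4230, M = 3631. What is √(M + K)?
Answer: 3*I*√66 ≈ 24.372*I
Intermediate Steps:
K = -4225 (K = 5 - 4230 = -4225)
√(M + K) = √(3631 - 4225) = √(-594) = 3*I*√66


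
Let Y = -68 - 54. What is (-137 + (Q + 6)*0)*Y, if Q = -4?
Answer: 16714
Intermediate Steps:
Y = -122
(-137 + (Q + 6)*0)*Y = (-137 + (-4 + 6)*0)*(-122) = (-137 + 2*0)*(-122) = (-137 + 0)*(-122) = -137*(-122) = 16714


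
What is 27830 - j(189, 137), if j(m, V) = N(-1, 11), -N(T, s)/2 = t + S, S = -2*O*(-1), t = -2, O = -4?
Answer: 27810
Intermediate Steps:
S = -8 (S = -2*(-4)*(-1) = 8*(-1) = -8)
N(T, s) = 20 (N(T, s) = -2*(-2 - 8) = -2*(-10) = 20)
j(m, V) = 20
27830 - j(189, 137) = 27830 - 1*20 = 27830 - 20 = 27810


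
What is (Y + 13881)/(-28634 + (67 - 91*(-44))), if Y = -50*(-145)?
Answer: -1921/2233 ≈ -0.86028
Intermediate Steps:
Y = 7250
(Y + 13881)/(-28634 + (67 - 91*(-44))) = (7250 + 13881)/(-28634 + (67 - 91*(-44))) = 21131/(-28634 + (67 + 4004)) = 21131/(-28634 + 4071) = 21131/(-24563) = 21131*(-1/24563) = -1921/2233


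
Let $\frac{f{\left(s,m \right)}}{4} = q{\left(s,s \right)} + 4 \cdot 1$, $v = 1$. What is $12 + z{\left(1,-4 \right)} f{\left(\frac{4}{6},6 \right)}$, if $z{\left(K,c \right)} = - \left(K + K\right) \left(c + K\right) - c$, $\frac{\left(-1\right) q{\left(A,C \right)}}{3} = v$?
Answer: $52$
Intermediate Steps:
$q{\left(A,C \right)} = -3$ ($q{\left(A,C \right)} = \left(-3\right) 1 = -3$)
$f{\left(s,m \right)} = 4$ ($f{\left(s,m \right)} = 4 \left(-3 + 4 \cdot 1\right) = 4 \left(-3 + 4\right) = 4 \cdot 1 = 4$)
$z{\left(K,c \right)} = - c - 2 K \left(K + c\right)$ ($z{\left(K,c \right)} = - 2 K \left(K + c\right) - c = - c - 2 K \left(K + c\right)$)
$12 + z{\left(1,-4 \right)} f{\left(\frac{4}{6},6 \right)} = 12 + \left(\left(-1\right) \left(-4\right) - 2 \cdot 1^{2} - 2 \left(-4\right)\right) 4 = 12 + \left(4 - 2 + 8\right) 4 = 12 + 10 \cdot 4 = 12 + 40 = 52$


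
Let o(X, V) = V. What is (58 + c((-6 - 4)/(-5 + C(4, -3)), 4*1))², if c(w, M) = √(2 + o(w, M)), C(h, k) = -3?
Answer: (58 + √6)² ≈ 3654.1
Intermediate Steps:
c(w, M) = √(2 + M)
(58 + c((-6 - 4)/(-5 + C(4, -3)), 4*1))² = (58 + √(2 + 4*1))² = (58 + √(2 + 4))² = (58 + √6)²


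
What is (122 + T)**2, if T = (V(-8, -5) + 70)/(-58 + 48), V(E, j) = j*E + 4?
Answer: 305809/25 ≈ 12232.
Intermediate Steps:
V(E, j) = 4 + E*j (V(E, j) = E*j + 4 = 4 + E*j)
T = -57/5 (T = ((4 - 8*(-5)) + 70)/(-58 + 48) = ((4 + 40) + 70)/(-10) = (44 + 70)*(-1/10) = 114*(-1/10) = -57/5 ≈ -11.400)
(122 + T)**2 = (122 - 57/5)**2 = (553/5)**2 = 305809/25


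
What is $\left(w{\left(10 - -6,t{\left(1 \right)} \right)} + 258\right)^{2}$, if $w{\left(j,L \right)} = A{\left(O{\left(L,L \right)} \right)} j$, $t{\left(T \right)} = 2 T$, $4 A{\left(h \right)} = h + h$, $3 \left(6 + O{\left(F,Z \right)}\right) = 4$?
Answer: $\frac{438244}{9} \approx 48694.0$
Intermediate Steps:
$O{\left(F,Z \right)} = - \frac{14}{3}$ ($O{\left(F,Z \right)} = -6 + \frac{1}{3} \cdot 4 = -6 + \frac{4}{3} = - \frac{14}{3}$)
$A{\left(h \right)} = \frac{h}{2}$ ($A{\left(h \right)} = \frac{h + h}{4} = \frac{2 h}{4} = \frac{h}{2}$)
$w{\left(j,L \right)} = - \frac{7 j}{3}$ ($w{\left(j,L \right)} = \frac{1}{2} \left(- \frac{14}{3}\right) j = - \frac{7 j}{3}$)
$\left(w{\left(10 - -6,t{\left(1 \right)} \right)} + 258\right)^{2} = \left(- \frac{7 \left(10 - -6\right)}{3} + 258\right)^{2} = \left(- \frac{7 \left(10 + 6\right)}{3} + 258\right)^{2} = \left(\left(- \frac{7}{3}\right) 16 + 258\right)^{2} = \left(- \frac{112}{3} + 258\right)^{2} = \left(\frac{662}{3}\right)^{2} = \frac{438244}{9}$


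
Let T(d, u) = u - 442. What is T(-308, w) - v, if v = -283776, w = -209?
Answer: 283125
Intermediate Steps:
T(d, u) = -442 + u
T(-308, w) - v = (-442 - 209) - 1*(-283776) = -651 + 283776 = 283125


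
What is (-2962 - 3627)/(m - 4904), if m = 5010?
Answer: -6589/106 ≈ -62.160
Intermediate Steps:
(-2962 - 3627)/(m - 4904) = (-2962 - 3627)/(5010 - 4904) = -6589/106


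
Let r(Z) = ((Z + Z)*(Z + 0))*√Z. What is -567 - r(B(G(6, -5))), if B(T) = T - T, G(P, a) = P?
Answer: -567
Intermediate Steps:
B(T) = 0
r(Z) = 2*Z^(5/2) (r(Z) = ((2*Z)*Z)*√Z = (2*Z²)*√Z = 2*Z^(5/2))
-567 - r(B(G(6, -5))) = -567 - 2*0^(5/2) = -567 - 2*0 = -567 - 1*0 = -567 + 0 = -567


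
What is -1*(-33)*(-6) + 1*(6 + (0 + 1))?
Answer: -191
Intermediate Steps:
-1*(-33)*(-6) + 1*(6 + (0 + 1)) = 33*(-6) + 1*(6 + 1) = -198 + 1*7 = -198 + 7 = -191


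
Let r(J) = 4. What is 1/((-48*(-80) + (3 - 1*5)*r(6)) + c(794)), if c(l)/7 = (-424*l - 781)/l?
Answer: 794/680549 ≈ 0.0011667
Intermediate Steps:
c(l) = 7*(-781 - 424*l)/l (c(l) = 7*((-424*l - 781)/l) = 7*((-781 - 424*l)/l) = 7*(-781 - 424*l)/l)
1/((-48*(-80) + (3 - 1*5)*r(6)) + c(794)) = 1/((-48*(-80) + (3 - 1*5)*4) + (-2968 - 5467/794)) = 1/((3840 + (3 - 5)*4) + (-2968 - 5467*1/794)) = 1/((3840 - 2*4) + (-2968 - 5467/794)) = 1/((3840 - 8) - 2362059/794) = 1/(3832 - 2362059/794) = 1/(680549/794) = 794/680549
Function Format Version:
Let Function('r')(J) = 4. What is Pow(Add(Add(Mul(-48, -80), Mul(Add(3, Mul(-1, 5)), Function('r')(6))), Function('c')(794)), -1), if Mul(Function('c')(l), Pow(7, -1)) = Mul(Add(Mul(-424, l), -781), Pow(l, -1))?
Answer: Rational(794, 680549) ≈ 0.0011667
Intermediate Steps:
Function('c')(l) = Mul(7, Pow(l, -1), Add(-781, Mul(-424, l))) (Function('c')(l) = Mul(7, Mul(Add(Mul(-424, l), -781), Pow(l, -1))) = Mul(7, Mul(Add(-781, Mul(-424, l)), Pow(l, -1))) = Mul(7, Mul(Pow(l, -1), Add(-781, Mul(-424, l)))) = Mul(7, Pow(l, -1), Add(-781, Mul(-424, l))))
Pow(Add(Add(Mul(-48, -80), Mul(Add(3, Mul(-1, 5)), Function('r')(6))), Function('c')(794)), -1) = Pow(Add(Add(Mul(-48, -80), Mul(Add(3, Mul(-1, 5)), 4)), Add(-2968, Mul(-5467, Pow(794, -1)))), -1) = Pow(Add(Add(3840, Mul(Add(3, -5), 4)), Add(-2968, Mul(-5467, Rational(1, 794)))), -1) = Pow(Add(Add(3840, Mul(-2, 4)), Add(-2968, Rational(-5467, 794))), -1) = Pow(Add(Add(3840, -8), Rational(-2362059, 794)), -1) = Pow(Add(3832, Rational(-2362059, 794)), -1) = Pow(Rational(680549, 794), -1) = Rational(794, 680549)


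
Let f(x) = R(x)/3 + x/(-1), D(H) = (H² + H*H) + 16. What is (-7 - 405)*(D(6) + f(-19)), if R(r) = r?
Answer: -124424/3 ≈ -41475.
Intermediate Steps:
D(H) = 16 + 2*H² (D(H) = (H² + H²) + 16 = 2*H² + 16 = 16 + 2*H²)
f(x) = -2*x/3 (f(x) = x/3 + x/(-1) = x*(⅓) + x*(-1) = x/3 - x = -2*x/3)
(-7 - 405)*(D(6) + f(-19)) = (-7 - 405)*((16 + 2*6²) - ⅔*(-19)) = -412*((16 + 2*36) + 38/3) = -412*((16 + 72) + 38/3) = -412*(88 + 38/3) = -412*302/3 = -124424/3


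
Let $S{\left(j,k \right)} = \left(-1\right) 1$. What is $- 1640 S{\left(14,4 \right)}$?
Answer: $1640$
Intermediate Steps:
$S{\left(j,k \right)} = -1$
$- 1640 S{\left(14,4 \right)} = \left(-1640\right) \left(-1\right) = 1640$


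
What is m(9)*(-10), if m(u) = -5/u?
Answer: 50/9 ≈ 5.5556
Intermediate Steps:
m(9)*(-10) = -5/9*(-10) = 50/9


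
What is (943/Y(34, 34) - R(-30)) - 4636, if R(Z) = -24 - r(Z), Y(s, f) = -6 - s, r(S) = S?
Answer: -186623/40 ≈ -4665.6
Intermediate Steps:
R(Z) = -24 - Z
(943/Y(34, 34) - R(-30)) - 4636 = (943/(-6 - 1*34) - (-24 - 1*(-30))) - 4636 = (943/(-6 - 34) - (-24 + 30)) - 4636 = (943/(-40) - 1*6) - 4636 = (943*(-1/40) - 6) - 4636 = (-943/40 - 6) - 4636 = -1183/40 - 4636 = -186623/40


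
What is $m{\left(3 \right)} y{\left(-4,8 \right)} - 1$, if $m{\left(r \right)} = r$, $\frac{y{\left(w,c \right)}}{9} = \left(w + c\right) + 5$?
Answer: $242$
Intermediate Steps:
$y{\left(w,c \right)} = 45 + 9 c + 9 w$ ($y{\left(w,c \right)} = 9 \left(\left(w + c\right) + 5\right) = 9 \left(\left(c + w\right) + 5\right) = 9 \left(5 + c + w\right) = 45 + 9 c + 9 w$)
$m{\left(3 \right)} y{\left(-4,8 \right)} - 1 = 3 \left(45 + 9 \cdot 8 + 9 \left(-4\right)\right) - 1 = 3 \left(45 + 72 - 36\right) - 1 = 3 \cdot 81 - 1 = 243 - 1 = 242$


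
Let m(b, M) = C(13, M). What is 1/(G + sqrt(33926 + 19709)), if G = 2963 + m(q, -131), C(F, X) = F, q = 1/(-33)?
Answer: 2976/8802941 - sqrt(53635)/8802941 ≈ 0.00031176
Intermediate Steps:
q = -1/33 ≈ -0.030303
m(b, M) = 13
G = 2976 (G = 2963 + 13 = 2976)
1/(G + sqrt(33926 + 19709)) = 1/(2976 + sqrt(33926 + 19709)) = 1/(2976 + sqrt(53635))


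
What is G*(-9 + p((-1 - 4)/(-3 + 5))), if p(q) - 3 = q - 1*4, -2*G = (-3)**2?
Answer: 225/4 ≈ 56.250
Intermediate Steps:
G = -9/2 (G = -1/2*(-3)**2 = -1/2*9 = -9/2 ≈ -4.5000)
p(q) = -1 + q (p(q) = 3 + (q - 1*4) = 3 + (q - 4) = 3 + (-4 + q) = -1 + q)
G*(-9 + p((-1 - 4)/(-3 + 5))) = -9*(-9 + (-1 + (-1 - 4)/(-3 + 5)))/2 = -9*(-9 + (-1 - 5/2))/2 = -9*(-9 - 7/2)/2 = -9/2*(-25/2) = 225/4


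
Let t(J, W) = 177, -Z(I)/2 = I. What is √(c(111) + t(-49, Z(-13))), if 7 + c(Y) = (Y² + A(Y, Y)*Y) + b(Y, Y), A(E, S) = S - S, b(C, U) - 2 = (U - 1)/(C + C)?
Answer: √153932358/111 ≈ 111.77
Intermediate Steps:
b(C, U) = 2 + (-1 + U)/(2*C) (b(C, U) = 2 + (U - 1)/(C + C) = 2 + (-1 + U)/((2*C)) = 2 + (-1 + U)*(1/(2*C)) = 2 + (-1 + U)/(2*C))
Z(I) = -2*I
A(E, S) = 0
c(Y) = -7 + Y² + (-1 + 5*Y)/(2*Y) (c(Y) = -7 + ((Y² + 0*Y) + (-1 + Y + 4*Y)/(2*Y)) = -7 + ((Y² + 0) + (-1 + 5*Y)/(2*Y)) = -7 + (Y² + (-1 + 5*Y)/(2*Y)) = -7 + Y² + (-1 + 5*Y)/(2*Y))
√(c(111) + t(-49, Z(-13))) = √((-9/2 + 111² - ½/111) + 177) = √((-9/2 + 12321 - ½*1/111) + 177) = √((-9/2 + 12321 - 1/222) + 177) = √(1367131/111 + 177) = √(1386778/111) = √153932358/111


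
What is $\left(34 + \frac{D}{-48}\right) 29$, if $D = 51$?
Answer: $\frac{15283}{16} \approx 955.19$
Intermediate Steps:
$\left(34 + \frac{D}{-48}\right) 29 = \left(34 + \frac{51}{-48}\right) 29 = \left(34 + 51 \left(- \frac{1}{48}\right)\right) 29 = \left(34 - \frac{17}{16}\right) 29 = \frac{527}{16} \cdot 29 = \frac{15283}{16}$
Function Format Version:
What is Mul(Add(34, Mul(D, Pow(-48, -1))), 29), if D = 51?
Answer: Rational(15283, 16) ≈ 955.19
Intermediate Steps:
Mul(Add(34, Mul(D, Pow(-48, -1))), 29) = Mul(Add(34, Mul(51, Pow(-48, -1))), 29) = Mul(Add(34, Mul(51, Rational(-1, 48))), 29) = Mul(Add(34, Rational(-17, 16)), 29) = Mul(Rational(527, 16), 29) = Rational(15283, 16)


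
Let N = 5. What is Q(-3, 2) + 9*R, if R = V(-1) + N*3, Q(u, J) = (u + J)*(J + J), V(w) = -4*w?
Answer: 167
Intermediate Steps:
Q(u, J) = 2*J*(J + u) (Q(u, J) = (J + u)*(2*J) = 2*J*(J + u))
R = 19 (R = -4*(-1) + 5*3 = 4 + 15 = 19)
Q(-3, 2) + 9*R = 2*2*(2 - 3) + 9*19 = 2*2*(-1) + 171 = -4 + 171 = 167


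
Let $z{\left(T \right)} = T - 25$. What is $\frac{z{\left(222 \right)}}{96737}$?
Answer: $\frac{197}{96737} \approx 0.0020364$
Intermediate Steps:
$z{\left(T \right)} = -25 + T$ ($z{\left(T \right)} = T - 25 = -25 + T$)
$\frac{z{\left(222 \right)}}{96737} = \frac{-25 + 222}{96737} = 197 \cdot \frac{1}{96737} = \frac{197}{96737}$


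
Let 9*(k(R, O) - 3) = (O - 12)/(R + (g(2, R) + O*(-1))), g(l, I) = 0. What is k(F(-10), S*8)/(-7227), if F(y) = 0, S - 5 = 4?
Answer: -157/390258 ≈ -0.00040230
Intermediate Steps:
S = 9 (S = 5 + 4 = 9)
k(R, O) = 3 + (-12 + O)/(9*(R - O)) (k(R, O) = 3 + ((O - 12)/(R + (0 + O*(-1))))/9 = 3 + ((-12 + O)/(R + (0 - O)))/9 = 3 + ((-12 + O)/(R - O))/9 = 3 + (-12 + O)/(9*(R - O)))
k(F(-10), S*8)/(-7227) = ((-12 - 234*8 + 27*0)/(9*(0 - 9*8)))/(-7227) = ((-12 - 26*72 + 0)/(9*(0 - 1*72)))*(-1/7227) = ((-12 - 1872 + 0)/(9*(0 - 72)))*(-1/7227) = ((1/9)*(-1884)/(-72))*(-1/7227) = ((1/9)*(-1/72)*(-1884))*(-1/7227) = (157/54)*(-1/7227) = -157/390258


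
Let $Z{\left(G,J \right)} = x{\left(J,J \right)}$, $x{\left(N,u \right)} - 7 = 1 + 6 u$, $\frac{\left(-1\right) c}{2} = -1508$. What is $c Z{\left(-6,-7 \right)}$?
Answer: $-102544$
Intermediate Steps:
$c = 3016$ ($c = \left(-2\right) \left(-1508\right) = 3016$)
$x{\left(N,u \right)} = 8 + 6 u$ ($x{\left(N,u \right)} = 7 + \left(1 + 6 u\right) = 8 + 6 u$)
$Z{\left(G,J \right)} = 8 + 6 J$
$c Z{\left(-6,-7 \right)} = 3016 \left(8 + 6 \left(-7\right)\right) = 3016 \left(8 - 42\right) = 3016 \left(-34\right) = -102544$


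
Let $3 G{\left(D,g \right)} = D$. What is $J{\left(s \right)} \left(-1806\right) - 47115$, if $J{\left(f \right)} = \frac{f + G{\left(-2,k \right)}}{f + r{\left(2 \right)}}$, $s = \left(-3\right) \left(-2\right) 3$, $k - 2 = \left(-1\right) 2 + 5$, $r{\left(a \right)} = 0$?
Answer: $- \frac{439687}{9} \approx -48854.0$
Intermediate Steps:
$k = 5$ ($k = 2 + \left(\left(-1\right) 2 + 5\right) = 2 + \left(-2 + 5\right) = 2 + 3 = 5$)
$G{\left(D,g \right)} = \frac{D}{3}$
$s = 18$ ($s = 6 \cdot 3 = 18$)
$J{\left(f \right)} = \frac{- \frac{2}{3} + f}{f}$ ($J{\left(f \right)} = \frac{f + \frac{1}{3} \left(-2\right)}{f + 0} = \frac{f - \frac{2}{3}}{f} = \frac{- \frac{2}{3} + f}{f}$)
$J{\left(s \right)} \left(-1806\right) - 47115 = \frac{- \frac{2}{3} + 18}{18} \left(-1806\right) - 47115 = \frac{1}{18} \cdot \frac{52}{3} \left(-1806\right) - 47115 = \frac{26}{27} \left(-1806\right) - 47115 = - \frac{15652}{9} - 47115 = - \frac{439687}{9}$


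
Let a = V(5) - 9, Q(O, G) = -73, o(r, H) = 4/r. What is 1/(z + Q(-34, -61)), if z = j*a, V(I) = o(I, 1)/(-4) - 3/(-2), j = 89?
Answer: -10/7583 ≈ -0.0013187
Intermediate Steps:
V(I) = 3/2 - 1/I (V(I) = (4/I)/(-4) - 3/(-2) = (4/I)*(-1/4) - 3*(-1/2) = -1/I + 3/2 = 3/2 - 1/I)
a = -77/10 (a = (3/2 - 1/5) - 9 = 13/10 - 9 = -77/10 ≈ -7.7000)
z = -6853/10 (z = 89*(-77/10) = -6853/10 ≈ -685.30)
1/(z + Q(-34, -61)) = 1/(-6853/10 - 73) = 1/(-7583/10) = -10/7583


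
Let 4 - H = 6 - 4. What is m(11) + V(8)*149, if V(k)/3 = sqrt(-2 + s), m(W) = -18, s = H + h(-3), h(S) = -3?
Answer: -18 + 447*I*sqrt(3) ≈ -18.0 + 774.23*I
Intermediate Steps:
H = 2 (H = 4 - (6 - 4) = 4 - 1*2 = 4 - 2 = 2)
s = -1 (s = 2 - 3 = -1)
V(k) = 3*I*sqrt(3) (V(k) = 3*sqrt(-2 - 1) = 3*sqrt(-3) = 3*(I*sqrt(3)) = 3*I*sqrt(3))
m(11) + V(8)*149 = -18 + (3*I*sqrt(3))*149 = -18 + 447*I*sqrt(3)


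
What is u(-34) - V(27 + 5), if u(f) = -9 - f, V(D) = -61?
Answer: 86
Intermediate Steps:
u(-34) - V(27 + 5) = (-9 - 1*(-34)) - 1*(-61) = (-9 + 34) + 61 = 25 + 61 = 86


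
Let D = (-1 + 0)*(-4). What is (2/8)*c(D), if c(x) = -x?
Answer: -1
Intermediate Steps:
D = 4 (D = -1*(-4) = 4)
(2/8)*c(D) = (2/8)*(-1*4) = (2*(⅛))*(-4) = (¼)*(-4) = -1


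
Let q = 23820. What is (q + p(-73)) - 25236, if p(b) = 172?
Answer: -1244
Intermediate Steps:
(q + p(-73)) - 25236 = (23820 + 172) - 25236 = 23992 - 25236 = -1244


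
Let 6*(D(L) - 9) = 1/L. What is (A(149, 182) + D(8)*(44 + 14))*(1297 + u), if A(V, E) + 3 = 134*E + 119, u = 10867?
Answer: 1826585773/6 ≈ 3.0443e+8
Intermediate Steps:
D(L) = 9 + 1/(6*L)
A(V, E) = 116 + 134*E (A(V, E) = -3 + (134*E + 119) = -3 + (119 + 134*E) = 116 + 134*E)
(A(149, 182) + D(8)*(44 + 14))*(1297 + u) = ((116 + 134*182) + (9 + (⅙)/8)*(44 + 14))*(1297 + 10867) = ((116 + 24388) + (9 + (⅙)*(⅛))*58)*12164 = (24504 + (9 + 1/48)*58)*12164 = (24504 + (433/48)*58)*12164 = (24504 + 12557/24)*12164 = (600653/24)*12164 = 1826585773/6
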